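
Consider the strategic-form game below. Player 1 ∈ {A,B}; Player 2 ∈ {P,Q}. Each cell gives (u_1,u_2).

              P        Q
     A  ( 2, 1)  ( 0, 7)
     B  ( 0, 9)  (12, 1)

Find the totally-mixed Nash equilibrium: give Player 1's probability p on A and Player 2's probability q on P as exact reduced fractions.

(p,q) = (4/7, 6/7)

P1 indiff ⇒ q·2+(1-q)·0 = q·0+(1-q)·12 ⇒ q(2) = (1-q)(12) ⇒ q = 6/7
P2 indiff ⇒ p·1+(1-p)·9 = p·7+(1-p)·1 ⇒ p(-6) = (1-p)(-8) ⇒ p = 4/7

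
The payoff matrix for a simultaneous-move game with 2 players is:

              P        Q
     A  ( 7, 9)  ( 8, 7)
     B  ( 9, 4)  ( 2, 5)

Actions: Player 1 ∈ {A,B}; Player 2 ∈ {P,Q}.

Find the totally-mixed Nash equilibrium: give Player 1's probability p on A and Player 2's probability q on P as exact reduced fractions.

(p,q) = (1/3, 3/4)

P1 indiff ⇒ q·7+(1-q)·8 = q·9+(1-q)·2 ⇒ q(-2) = (1-q)(-6) ⇒ q = 3/4
P2 indiff ⇒ p·9+(1-p)·4 = p·7+(1-p)·5 ⇒ p(2) = (1-p)(1) ⇒ p = 1/3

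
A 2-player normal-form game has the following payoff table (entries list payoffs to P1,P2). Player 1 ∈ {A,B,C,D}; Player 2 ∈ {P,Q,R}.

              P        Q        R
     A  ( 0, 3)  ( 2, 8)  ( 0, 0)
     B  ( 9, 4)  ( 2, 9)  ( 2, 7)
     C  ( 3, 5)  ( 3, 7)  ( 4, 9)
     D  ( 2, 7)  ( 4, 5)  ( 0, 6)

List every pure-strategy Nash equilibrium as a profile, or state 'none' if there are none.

(A,P): not NE [P1→B gives 9>0; P2→Q gives 8>3]
(A,Q): not NE [P1→D gives 4>2]
(A,R): not NE [P1→C gives 4>0; P2→Q gives 8>0]
(B,P): not NE [P2→Q gives 9>4]
(B,Q): not NE [P1→D gives 4>2]
(B,R): not NE [P1→C gives 4>2; P2→Q gives 9>7]
(C,P): not NE [P1→B gives 9>3; P2→R gives 9>5]
(C,Q): not NE [P1→D gives 4>3; P2→R gives 9>7]
(C,R): NE
(D,P): not NE [P1→B gives 9>2]
(D,Q): not NE [P2→P gives 7>5]
(D,R): not NE [P1→C gives 4>0; P2→P gives 7>6]

Nash profiles: (C,R)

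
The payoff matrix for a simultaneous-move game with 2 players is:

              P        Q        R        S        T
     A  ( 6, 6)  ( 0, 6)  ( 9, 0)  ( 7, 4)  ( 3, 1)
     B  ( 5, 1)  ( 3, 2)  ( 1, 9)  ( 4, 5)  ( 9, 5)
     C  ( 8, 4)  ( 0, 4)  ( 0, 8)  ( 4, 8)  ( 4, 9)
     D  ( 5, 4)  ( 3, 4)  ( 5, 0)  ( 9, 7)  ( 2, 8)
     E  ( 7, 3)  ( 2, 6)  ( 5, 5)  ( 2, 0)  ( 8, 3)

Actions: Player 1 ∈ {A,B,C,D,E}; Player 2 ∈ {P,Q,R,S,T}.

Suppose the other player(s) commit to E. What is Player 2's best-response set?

u_2(P vs E) = 3
u_2(Q vs E) = 6
u_2(R vs E) = 5
u_2(S vs E) = 0
u_2(T vs E) = 3
max payoff 6 at {Q}

P2 best: {Q}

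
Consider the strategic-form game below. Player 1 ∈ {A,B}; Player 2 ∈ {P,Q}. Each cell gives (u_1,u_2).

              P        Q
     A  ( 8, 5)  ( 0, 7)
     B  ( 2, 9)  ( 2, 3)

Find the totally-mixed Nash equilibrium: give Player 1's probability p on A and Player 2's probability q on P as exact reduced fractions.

(p,q) = (3/4, 1/4)

P1 indiff ⇒ q·8+(1-q)·0 = q·2+(1-q)·2 ⇒ q(6) = (1-q)(2) ⇒ q = 1/4
P2 indiff ⇒ p·5+(1-p)·9 = p·7+(1-p)·3 ⇒ p(-2) = (1-p)(-6) ⇒ p = 3/4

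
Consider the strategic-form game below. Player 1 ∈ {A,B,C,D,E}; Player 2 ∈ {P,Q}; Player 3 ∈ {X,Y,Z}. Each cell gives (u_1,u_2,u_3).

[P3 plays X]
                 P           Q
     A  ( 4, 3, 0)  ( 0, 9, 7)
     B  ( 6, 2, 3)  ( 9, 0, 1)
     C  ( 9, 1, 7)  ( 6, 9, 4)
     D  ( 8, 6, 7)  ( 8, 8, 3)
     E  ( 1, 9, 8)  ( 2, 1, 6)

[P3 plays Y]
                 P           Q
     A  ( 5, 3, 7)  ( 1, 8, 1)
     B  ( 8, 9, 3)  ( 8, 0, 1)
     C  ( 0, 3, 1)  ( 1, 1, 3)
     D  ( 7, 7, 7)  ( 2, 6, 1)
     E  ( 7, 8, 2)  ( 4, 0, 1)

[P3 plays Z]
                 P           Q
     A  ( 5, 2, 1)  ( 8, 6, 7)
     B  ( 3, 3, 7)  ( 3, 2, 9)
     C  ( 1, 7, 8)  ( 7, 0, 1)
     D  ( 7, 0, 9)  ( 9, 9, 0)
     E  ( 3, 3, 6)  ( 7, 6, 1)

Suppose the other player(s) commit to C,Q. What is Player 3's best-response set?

u_3(X vs C,Q) = 4
u_3(Y vs C,Q) = 3
u_3(Z vs C,Q) = 1
max payoff 4 at {X}

BR_3 = {X}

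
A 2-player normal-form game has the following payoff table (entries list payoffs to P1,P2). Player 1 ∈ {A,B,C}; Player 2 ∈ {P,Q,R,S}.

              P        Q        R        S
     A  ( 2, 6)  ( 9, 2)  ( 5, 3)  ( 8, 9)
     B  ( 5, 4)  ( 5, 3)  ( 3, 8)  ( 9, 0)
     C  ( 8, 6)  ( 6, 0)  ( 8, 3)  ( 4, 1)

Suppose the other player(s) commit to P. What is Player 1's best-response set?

u_1(A vs P) = 2
u_1(B vs P) = 5
u_1(C vs P) = 8
max payoff 8 at {C}

argmax u_1 = {C}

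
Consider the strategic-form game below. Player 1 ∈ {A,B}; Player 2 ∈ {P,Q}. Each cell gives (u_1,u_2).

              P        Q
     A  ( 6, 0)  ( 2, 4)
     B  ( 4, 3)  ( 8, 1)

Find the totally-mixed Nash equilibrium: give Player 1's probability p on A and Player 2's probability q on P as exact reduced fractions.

p=1/3, q=3/4

P1 indiff ⇒ q·6+(1-q)·2 = q·4+(1-q)·8 ⇒ q(2) = (1-q)(6) ⇒ q = 3/4
P2 indiff ⇒ p·0+(1-p)·3 = p·4+(1-p)·1 ⇒ p(-4) = (1-p)(-2) ⇒ p = 1/3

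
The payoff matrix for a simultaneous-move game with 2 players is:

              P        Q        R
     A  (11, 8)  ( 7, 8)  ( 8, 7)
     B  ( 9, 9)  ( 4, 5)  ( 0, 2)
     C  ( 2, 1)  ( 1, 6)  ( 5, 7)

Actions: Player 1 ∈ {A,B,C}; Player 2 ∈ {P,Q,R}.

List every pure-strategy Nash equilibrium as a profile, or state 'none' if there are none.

(A,P): NE
(A,Q): NE
(A,R): not NE [P2→Q gives 8>7]
(B,P): not NE [P1→A gives 11>9]
(B,Q): not NE [P1→A gives 7>4; P2→P gives 9>5]
(B,R): not NE [P1→A gives 8>0; P2→P gives 9>2]
(C,P): not NE [P1→A gives 11>2; P2→R gives 7>1]
(C,Q): not NE [P1→A gives 7>1; P2→R gives 7>6]
(C,R): not NE [P1→A gives 8>5]

NE set: (A,P), (A,Q)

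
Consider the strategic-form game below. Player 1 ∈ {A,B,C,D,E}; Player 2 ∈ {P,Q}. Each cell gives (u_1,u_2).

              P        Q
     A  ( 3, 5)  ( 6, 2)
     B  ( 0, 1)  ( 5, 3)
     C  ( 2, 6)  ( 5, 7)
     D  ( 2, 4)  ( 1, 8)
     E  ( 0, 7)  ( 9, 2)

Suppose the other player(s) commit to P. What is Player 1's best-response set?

P1 best: {A}

u_1(A vs P) = 3
u_1(B vs P) = 0
u_1(C vs P) = 2
u_1(D vs P) = 2
u_1(E vs P) = 0
max payoff 3 at {A}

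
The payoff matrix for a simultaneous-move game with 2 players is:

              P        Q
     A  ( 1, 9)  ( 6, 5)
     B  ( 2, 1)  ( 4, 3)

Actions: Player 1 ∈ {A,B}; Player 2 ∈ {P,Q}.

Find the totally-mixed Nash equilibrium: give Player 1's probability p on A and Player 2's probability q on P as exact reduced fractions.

(p,q) = (1/3, 2/3)

P1 indiff ⇒ q·1+(1-q)·6 = q·2+(1-q)·4 ⇒ q(-1) = (1-q)(-2) ⇒ q = 2/3
P2 indiff ⇒ p·9+(1-p)·1 = p·5+(1-p)·3 ⇒ p(4) = (1-p)(2) ⇒ p = 1/3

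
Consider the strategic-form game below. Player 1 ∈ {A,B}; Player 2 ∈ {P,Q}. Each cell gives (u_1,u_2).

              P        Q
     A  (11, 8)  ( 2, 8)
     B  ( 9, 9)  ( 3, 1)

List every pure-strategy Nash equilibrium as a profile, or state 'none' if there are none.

(A,P): NE
(A,Q): not NE [P1→B gives 3>2]
(B,P): not NE [P1→A gives 11>9]
(B,Q): not NE [P2→P gives 9>1]

Nash profiles: (A,P)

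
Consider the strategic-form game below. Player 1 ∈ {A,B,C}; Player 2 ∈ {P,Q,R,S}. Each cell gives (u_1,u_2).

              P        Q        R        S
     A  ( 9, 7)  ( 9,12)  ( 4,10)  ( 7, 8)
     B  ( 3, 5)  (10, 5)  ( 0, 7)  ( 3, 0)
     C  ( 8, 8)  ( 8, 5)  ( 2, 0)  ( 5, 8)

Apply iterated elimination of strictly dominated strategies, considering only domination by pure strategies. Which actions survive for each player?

Remaining: P1:{A,B} P2:{Q,R}

P1 drop C (A beats it: P:9>8 Q:9>8 R:4>2 S:7>5)
P2 drop P (R beats it: A:10>7 B:7>5)
P2 drop S (Q beats it: A:12>8 B:5>0)
P1→{A,B} P2→{Q,R}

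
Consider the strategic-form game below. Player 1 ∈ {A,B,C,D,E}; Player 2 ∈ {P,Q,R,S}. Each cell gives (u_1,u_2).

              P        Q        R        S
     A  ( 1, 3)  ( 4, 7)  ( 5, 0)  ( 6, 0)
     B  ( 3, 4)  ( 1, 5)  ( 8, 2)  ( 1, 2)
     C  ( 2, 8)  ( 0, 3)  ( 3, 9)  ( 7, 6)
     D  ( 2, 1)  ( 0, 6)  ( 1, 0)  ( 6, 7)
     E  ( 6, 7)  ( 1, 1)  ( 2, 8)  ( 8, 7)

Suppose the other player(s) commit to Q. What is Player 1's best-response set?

argmax u_1 = {A}

u_1(A vs Q) = 4
u_1(B vs Q) = 1
u_1(C vs Q) = 0
u_1(D vs Q) = 0
u_1(E vs Q) = 1
max payoff 4 at {A}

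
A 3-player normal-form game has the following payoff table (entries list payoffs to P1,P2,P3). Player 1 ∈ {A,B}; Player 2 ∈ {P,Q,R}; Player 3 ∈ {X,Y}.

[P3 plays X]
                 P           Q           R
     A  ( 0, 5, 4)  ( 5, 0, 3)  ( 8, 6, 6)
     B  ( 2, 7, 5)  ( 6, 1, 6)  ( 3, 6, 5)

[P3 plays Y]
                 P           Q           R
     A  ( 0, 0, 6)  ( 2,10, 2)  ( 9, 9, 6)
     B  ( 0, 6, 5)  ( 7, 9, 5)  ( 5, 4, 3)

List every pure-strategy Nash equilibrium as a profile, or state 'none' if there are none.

NE set: (A,R,X), (B,P,X)

(A,P,X): not NE [P1→B gives 2>0; P2→R gives 6>5; P3→Y gives 6>4]
(A,P,Y): not NE [P2→Q gives 10>0]
(A,Q,X): not NE [P1→B gives 6>5; P2→R gives 6>0]
(A,Q,Y): not NE [P1→B gives 7>2; P3→X gives 3>2]
(A,R,X): NE
(A,R,Y): not NE [P2→Q gives 10>9]
(B,P,X): NE
(B,P,Y): not NE [P2→Q gives 9>6]
(B,Q,X): not NE [P2→P gives 7>1]
(B,Q,Y): not NE [P3→X gives 6>5]
(B,R,X): not NE [P1→A gives 8>3; P2→P gives 7>6]
(B,R,Y): not NE [P1→A gives 9>5; P2→Q gives 9>4; P3→X gives 5>3]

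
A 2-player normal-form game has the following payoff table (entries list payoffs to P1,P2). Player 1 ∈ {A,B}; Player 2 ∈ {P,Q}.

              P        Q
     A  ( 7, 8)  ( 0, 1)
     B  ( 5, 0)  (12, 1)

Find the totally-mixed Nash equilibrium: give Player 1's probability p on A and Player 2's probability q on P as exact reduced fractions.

p=1/8, q=6/7

P1 indiff ⇒ q·7+(1-q)·0 = q·5+(1-q)·12 ⇒ q(2) = (1-q)(12) ⇒ q = 6/7
P2 indiff ⇒ p·8+(1-p)·0 = p·1+(1-p)·1 ⇒ p(7) = (1-p)(1) ⇒ p = 1/8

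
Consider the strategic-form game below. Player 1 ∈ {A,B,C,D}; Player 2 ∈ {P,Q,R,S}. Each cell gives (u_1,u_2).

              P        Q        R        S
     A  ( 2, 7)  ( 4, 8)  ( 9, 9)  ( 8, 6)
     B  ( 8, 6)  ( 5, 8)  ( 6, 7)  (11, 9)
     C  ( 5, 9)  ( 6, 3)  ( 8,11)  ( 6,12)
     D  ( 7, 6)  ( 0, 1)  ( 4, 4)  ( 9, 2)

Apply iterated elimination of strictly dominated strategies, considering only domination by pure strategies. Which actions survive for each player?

P1 drop D (B beats it: P:8>7 Q:5>0 R:6>4 S:11>9)
P2 drop P (R beats it: A:9>7 B:7>6 C:11>9)
P1→{A,B,C} P2→{Q,R,S}

IESDS → P1:{A,B,C} P2:{Q,R,S}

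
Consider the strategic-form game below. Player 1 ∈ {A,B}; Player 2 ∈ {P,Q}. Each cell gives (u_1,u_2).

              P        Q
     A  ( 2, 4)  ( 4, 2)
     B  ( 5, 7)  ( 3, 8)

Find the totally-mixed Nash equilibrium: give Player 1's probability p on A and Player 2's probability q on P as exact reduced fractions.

P1 indiff ⇒ q·2+(1-q)·4 = q·5+(1-q)·3 ⇒ q(-3) = (1-q)(-1) ⇒ q = 1/4
P2 indiff ⇒ p·4+(1-p)·7 = p·2+(1-p)·8 ⇒ p(2) = (1-p)(1) ⇒ p = 1/3

(p,q) = (1/3, 1/4)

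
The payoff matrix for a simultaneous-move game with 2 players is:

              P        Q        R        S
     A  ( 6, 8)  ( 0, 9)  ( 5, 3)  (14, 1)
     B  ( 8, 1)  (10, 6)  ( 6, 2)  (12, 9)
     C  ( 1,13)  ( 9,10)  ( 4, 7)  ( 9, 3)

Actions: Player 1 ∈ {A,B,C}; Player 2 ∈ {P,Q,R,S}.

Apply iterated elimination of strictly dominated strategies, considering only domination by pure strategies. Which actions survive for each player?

P1 drop C (B beats it: P:8>1 Q:10>9 R:6>4 S:12>9)
P2 drop P (Q beats it: A:9>8 B:6>1)
P2 drop R (Q beats it: A:9>3 B:6>2)
P1→{A,B} P2→{Q,S}

Survivors P1:{A,B} P2:{Q,S}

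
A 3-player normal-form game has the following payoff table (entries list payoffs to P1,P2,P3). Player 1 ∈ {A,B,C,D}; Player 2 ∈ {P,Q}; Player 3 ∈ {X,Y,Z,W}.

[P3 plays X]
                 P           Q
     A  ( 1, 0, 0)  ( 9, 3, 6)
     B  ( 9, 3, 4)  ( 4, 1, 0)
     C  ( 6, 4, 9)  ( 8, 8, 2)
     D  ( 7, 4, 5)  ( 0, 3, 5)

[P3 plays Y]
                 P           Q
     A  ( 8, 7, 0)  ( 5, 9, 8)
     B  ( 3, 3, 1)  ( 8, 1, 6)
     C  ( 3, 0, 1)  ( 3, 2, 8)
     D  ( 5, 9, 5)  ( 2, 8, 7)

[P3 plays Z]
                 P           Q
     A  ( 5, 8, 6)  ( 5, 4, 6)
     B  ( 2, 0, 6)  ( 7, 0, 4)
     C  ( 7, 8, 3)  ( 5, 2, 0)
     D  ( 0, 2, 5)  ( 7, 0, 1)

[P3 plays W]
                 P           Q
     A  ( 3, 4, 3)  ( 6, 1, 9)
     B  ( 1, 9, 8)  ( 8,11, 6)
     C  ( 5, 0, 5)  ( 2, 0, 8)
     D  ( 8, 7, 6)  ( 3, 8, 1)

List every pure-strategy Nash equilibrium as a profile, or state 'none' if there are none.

(A,P,X): not NE [P1→B gives 9>1; P2→Q gives 3>0; P3→Z gives 6>0]
(A,P,Y): not NE [P2→Q gives 9>7; P3→Z gives 6>0]
(A,P,Z): not NE [P1→C gives 7>5]
(A,P,W): not NE [P1→D gives 8>3; P3→Z gives 6>3]
(A,Q,X): not NE [P3→W gives 9>6]
(A,Q,Y): not NE [P1→B gives 8>5; P3→W gives 9>8]
(A,Q,Z): not NE [P1→D gives 7>5; P2→P gives 8>4; P3→W gives 9>6]
(A,Q,W): not NE [P1→B gives 8>6; P2→P gives 4>1]
(B,P,X): not NE [P3→W gives 8>4]
(B,P,Y): not NE [P1→A gives 8>3; P3→W gives 8>1]
(B,P,Z): not NE [P1→C gives 7>2; P3→W gives 8>6]
(B,P,W): not NE [P1→D gives 8>1; P2→Q gives 11>9]
(B,Q,X): not NE [P1→A gives 9>4; P2→P gives 3>1; P3→W gives 6>0]
(B,Q,Y): not NE [P2→P gives 3>1]
(B,Q,Z): not NE [P3→W gives 6>4]
(B,Q,W): NE
(C,P,X): not NE [P1→B gives 9>6; P2→Q gives 8>4]
(C,P,Y): not NE [P1→A gives 8>3; P2→Q gives 2>0; P3→X gives 9>1]
(C,P,Z): not NE [P3→X gives 9>3]
(C,P,W): not NE [P1→D gives 8>5; P3→X gives 9>5]
(C,Q,X): not NE [P1→A gives 9>8; P3→W gives 8>2]
(C,Q,Y): not NE [P1→B gives 8>3]
(C,Q,Z): not NE [P1→D gives 7>5; P2→P gives 8>2; P3→W gives 8>0]
(C,Q,W): not NE [P1→B gives 8>2]
(D,P,X): not NE [P1→B gives 9>7; P3→W gives 6>5]
(D,P,Y): not NE [P1→A gives 8>5; P3→W gives 6>5]
(D,P,Z): not NE [P1→C gives 7>0; P3→W gives 6>5]
(D,P,W): not NE [P2→Q gives 8>7]
(D,Q,X): not NE [P1→A gives 9>0; P2→P gives 4>3; P3→Y gives 7>5]
(D,Q,Y): not NE [P1→B gives 8>2; P2→P gives 9>8]
(D,Q,Z): not NE [P2→P gives 2>0; P3→Y gives 7>1]
(D,Q,W): not NE [P1→B gives 8>3; P3→Y gives 7>1]

Nash profiles: (B,Q,W)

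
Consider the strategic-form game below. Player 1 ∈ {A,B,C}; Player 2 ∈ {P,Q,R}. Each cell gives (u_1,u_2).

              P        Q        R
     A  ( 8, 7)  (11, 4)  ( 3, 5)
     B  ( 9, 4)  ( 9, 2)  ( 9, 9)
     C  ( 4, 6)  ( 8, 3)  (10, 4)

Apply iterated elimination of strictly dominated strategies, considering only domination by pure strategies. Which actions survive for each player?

P2 drop Q (P beats it: A:7>4 B:4>2 C:6>3)
P1 drop A (B beats it: P:9>8 R:9>3)
P1→{B,C} P2→{P,R}

Survivors P1:{B,C} P2:{P,R}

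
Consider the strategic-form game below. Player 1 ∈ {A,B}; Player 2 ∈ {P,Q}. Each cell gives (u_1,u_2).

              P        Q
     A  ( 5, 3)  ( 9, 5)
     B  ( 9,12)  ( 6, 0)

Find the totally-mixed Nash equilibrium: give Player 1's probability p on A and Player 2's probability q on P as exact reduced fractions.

P1 mixes 6/7 on A; P2 mixes 3/7 on P

P1 indiff ⇒ q·5+(1-q)·9 = q·9+(1-q)·6 ⇒ q(-4) = (1-q)(-3) ⇒ q = 3/7
P2 indiff ⇒ p·3+(1-p)·12 = p·5+(1-p)·0 ⇒ p(-2) = (1-p)(-12) ⇒ p = 6/7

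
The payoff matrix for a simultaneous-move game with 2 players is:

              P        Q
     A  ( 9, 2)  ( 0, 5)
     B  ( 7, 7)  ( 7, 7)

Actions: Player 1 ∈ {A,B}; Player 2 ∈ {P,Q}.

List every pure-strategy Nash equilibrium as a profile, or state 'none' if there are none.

NE set: (B,Q)

(A,P): not NE [P2→Q gives 5>2]
(A,Q): not NE [P1→B gives 7>0]
(B,P): not NE [P1→A gives 9>7]
(B,Q): NE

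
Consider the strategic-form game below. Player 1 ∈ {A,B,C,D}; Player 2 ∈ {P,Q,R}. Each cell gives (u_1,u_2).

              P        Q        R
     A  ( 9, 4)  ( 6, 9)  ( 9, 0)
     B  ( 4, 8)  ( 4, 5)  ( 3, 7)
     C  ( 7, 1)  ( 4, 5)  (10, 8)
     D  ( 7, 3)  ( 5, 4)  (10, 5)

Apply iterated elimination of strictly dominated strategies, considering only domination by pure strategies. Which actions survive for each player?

P1 drop B (A beats it: P:9>4 Q:6>4 R:9>3)
P2 drop P (Q beats it: A:9>4 C:5>1 D:4>3)
P1→{A,C,D} P2→{Q,R}

Survivors P1:{A,C,D} P2:{Q,R}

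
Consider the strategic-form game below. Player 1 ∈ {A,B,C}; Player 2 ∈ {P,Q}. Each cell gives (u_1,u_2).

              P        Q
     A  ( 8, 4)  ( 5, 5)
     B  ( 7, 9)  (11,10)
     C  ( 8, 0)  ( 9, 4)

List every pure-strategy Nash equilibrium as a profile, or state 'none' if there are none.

NE set: (B,Q)

(A,P): not NE [P2→Q gives 5>4]
(A,Q): not NE [P1→B gives 11>5]
(B,P): not NE [P1→C gives 8>7; P2→Q gives 10>9]
(B,Q): NE
(C,P): not NE [P2→Q gives 4>0]
(C,Q): not NE [P1→B gives 11>9]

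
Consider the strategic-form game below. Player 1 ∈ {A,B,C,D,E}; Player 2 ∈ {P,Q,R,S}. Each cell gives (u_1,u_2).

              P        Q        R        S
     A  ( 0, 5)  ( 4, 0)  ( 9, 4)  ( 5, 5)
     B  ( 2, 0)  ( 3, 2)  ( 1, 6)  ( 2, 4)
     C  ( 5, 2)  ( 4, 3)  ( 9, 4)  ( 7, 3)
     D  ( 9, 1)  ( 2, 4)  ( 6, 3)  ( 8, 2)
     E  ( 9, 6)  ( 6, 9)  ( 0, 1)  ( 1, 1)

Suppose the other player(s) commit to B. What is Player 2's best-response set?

u_2(P vs B) = 0
u_2(Q vs B) = 2
u_2(R vs B) = 6
u_2(S vs B) = 4
max payoff 6 at {R}

P2 best: {R}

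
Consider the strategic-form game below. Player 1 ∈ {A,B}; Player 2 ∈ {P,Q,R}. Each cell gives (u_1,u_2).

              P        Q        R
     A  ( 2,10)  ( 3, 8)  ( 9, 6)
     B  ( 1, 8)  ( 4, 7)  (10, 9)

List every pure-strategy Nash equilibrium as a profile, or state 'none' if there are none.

(A,P): NE
(A,Q): not NE [P1→B gives 4>3; P2→P gives 10>8]
(A,R): not NE [P1→B gives 10>9; P2→P gives 10>6]
(B,P): not NE [P1→A gives 2>1; P2→R gives 9>8]
(B,Q): not NE [P2→R gives 9>7]
(B,R): NE

PSNE = {(A,P), (B,R)}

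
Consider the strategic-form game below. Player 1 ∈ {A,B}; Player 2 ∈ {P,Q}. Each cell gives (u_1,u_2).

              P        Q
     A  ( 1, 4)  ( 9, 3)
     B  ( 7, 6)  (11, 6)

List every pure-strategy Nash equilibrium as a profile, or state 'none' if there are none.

(A,P): not NE [P1→B gives 7>1]
(A,Q): not NE [P1→B gives 11>9; P2→P gives 4>3]
(B,P): NE
(B,Q): NE

Nash profiles: (B,P), (B,Q)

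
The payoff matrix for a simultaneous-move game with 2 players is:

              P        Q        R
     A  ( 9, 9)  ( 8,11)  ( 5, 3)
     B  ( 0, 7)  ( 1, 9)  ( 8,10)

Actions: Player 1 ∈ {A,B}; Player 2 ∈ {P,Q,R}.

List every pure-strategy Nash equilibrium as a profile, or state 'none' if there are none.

(A,P): not NE [P2→Q gives 11>9]
(A,Q): NE
(A,R): not NE [P1→B gives 8>5; P2→Q gives 11>3]
(B,P): not NE [P1→A gives 9>0; P2→R gives 10>7]
(B,Q): not NE [P1→A gives 8>1; P2→R gives 10>9]
(B,R): NE

Nash profiles: (A,Q), (B,R)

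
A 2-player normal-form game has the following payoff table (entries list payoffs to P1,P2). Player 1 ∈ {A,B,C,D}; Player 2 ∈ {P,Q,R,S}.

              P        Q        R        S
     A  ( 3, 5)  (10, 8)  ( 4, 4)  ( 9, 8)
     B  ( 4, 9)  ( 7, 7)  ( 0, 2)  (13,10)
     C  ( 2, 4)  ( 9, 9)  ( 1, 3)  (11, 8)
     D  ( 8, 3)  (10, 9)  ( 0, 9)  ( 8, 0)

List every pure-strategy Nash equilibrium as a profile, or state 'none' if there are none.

(A,P): not NE [P1→D gives 8>3; P2→S gives 8>5]
(A,Q): NE
(A,R): not NE [P2→S gives 8>4]
(A,S): not NE [P1→B gives 13>9]
(B,P): not NE [P1→D gives 8>4; P2→S gives 10>9]
(B,Q): not NE [P1→D gives 10>7; P2→S gives 10>7]
(B,R): not NE [P1→A gives 4>0; P2→S gives 10>2]
(B,S): NE
(C,P): not NE [P1→D gives 8>2; P2→Q gives 9>4]
(C,Q): not NE [P1→D gives 10>9]
(C,R): not NE [P1→A gives 4>1; P2→Q gives 9>3]
(C,S): not NE [P1→B gives 13>11; P2→Q gives 9>8]
(D,P): not NE [P2→R gives 9>3]
(D,Q): NE
(D,R): not NE [P1→A gives 4>0]
(D,S): not NE [P1→B gives 13>8; P2→R gives 9>0]

NE set: (A,Q), (B,S), (D,Q)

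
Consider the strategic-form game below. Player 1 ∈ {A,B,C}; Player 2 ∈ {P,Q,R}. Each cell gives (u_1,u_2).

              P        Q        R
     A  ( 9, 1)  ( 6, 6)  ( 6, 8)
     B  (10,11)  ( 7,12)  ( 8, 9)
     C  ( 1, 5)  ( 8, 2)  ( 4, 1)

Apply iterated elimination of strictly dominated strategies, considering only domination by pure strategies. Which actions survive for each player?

Remaining: P1:{B,C} P2:{P,Q}

P1 drop A (B beats it: P:10>9 Q:7>6 R:8>6)
P2 drop R (P beats it: B:11>9 C:5>1)
P1→{B,C} P2→{P,Q}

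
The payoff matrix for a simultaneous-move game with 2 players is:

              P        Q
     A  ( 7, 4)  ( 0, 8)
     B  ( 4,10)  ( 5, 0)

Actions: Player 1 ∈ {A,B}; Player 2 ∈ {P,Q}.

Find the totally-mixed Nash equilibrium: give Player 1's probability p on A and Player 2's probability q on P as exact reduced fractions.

(p,q) = (5/7, 5/8)

P1 indiff ⇒ q·7+(1-q)·0 = q·4+(1-q)·5 ⇒ q(3) = (1-q)(5) ⇒ q = 5/8
P2 indiff ⇒ p·4+(1-p)·10 = p·8+(1-p)·0 ⇒ p(-4) = (1-p)(-10) ⇒ p = 5/7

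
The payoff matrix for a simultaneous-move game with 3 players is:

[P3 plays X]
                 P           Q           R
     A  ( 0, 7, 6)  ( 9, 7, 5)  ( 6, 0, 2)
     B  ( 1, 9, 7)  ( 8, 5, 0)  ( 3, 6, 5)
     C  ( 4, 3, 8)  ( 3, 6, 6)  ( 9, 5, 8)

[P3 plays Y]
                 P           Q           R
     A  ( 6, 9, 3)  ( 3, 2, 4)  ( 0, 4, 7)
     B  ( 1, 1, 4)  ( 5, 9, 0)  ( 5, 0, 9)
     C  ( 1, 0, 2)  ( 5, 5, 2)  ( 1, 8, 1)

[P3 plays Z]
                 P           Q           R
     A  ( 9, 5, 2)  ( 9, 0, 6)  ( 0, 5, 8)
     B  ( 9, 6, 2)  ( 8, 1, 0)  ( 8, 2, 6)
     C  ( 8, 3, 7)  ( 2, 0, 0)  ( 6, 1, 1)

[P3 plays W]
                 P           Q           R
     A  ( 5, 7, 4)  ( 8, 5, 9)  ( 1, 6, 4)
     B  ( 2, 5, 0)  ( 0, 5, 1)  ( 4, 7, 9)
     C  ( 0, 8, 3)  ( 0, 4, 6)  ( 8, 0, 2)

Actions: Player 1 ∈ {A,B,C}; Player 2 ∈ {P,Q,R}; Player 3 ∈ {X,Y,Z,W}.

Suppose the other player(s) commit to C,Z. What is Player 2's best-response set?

argmax u_2 = {P}

u_2(P vs C,Z) = 3
u_2(Q vs C,Z) = 0
u_2(R vs C,Z) = 1
max payoff 3 at {P}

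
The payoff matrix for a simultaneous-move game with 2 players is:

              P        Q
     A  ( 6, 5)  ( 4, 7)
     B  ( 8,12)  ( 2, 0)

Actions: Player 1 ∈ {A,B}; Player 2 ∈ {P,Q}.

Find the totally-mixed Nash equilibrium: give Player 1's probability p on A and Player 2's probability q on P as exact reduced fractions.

P1 indiff ⇒ q·6+(1-q)·4 = q·8+(1-q)·2 ⇒ q(-2) = (1-q)(-2) ⇒ q = 1/2
P2 indiff ⇒ p·5+(1-p)·12 = p·7+(1-p)·0 ⇒ p(-2) = (1-p)(-12) ⇒ p = 6/7

P1 mixes 6/7 on A; P2 mixes 1/2 on P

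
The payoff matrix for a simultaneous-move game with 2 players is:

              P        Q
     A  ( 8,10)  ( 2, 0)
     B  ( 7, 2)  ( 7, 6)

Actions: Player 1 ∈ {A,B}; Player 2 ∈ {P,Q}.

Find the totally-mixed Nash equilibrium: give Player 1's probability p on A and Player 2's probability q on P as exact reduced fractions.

P1 indiff ⇒ q·8+(1-q)·2 = q·7+(1-q)·7 ⇒ q(1) = (1-q)(5) ⇒ q = 5/6
P2 indiff ⇒ p·10+(1-p)·2 = p·0+(1-p)·6 ⇒ p(10) = (1-p)(4) ⇒ p = 2/7

p=2/7, q=5/6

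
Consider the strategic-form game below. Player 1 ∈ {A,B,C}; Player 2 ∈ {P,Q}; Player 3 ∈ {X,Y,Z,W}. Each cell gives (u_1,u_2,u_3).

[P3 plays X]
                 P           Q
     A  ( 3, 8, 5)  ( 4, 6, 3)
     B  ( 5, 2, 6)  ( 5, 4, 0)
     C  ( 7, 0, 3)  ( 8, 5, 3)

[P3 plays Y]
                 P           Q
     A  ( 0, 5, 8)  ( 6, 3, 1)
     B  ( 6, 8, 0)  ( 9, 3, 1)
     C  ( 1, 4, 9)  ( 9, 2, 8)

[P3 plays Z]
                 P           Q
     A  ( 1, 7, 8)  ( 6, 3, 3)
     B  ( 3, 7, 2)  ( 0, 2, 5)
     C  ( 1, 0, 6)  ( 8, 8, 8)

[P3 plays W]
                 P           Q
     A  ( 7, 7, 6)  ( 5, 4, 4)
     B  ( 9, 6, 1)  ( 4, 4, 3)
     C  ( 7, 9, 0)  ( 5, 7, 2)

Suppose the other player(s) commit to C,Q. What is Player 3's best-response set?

BR_3 = {Y,Z}

u_3(X vs C,Q) = 3
u_3(Y vs C,Q) = 8
u_3(Z vs C,Q) = 8
u_3(W vs C,Q) = 2
max payoff 8 at {Y,Z}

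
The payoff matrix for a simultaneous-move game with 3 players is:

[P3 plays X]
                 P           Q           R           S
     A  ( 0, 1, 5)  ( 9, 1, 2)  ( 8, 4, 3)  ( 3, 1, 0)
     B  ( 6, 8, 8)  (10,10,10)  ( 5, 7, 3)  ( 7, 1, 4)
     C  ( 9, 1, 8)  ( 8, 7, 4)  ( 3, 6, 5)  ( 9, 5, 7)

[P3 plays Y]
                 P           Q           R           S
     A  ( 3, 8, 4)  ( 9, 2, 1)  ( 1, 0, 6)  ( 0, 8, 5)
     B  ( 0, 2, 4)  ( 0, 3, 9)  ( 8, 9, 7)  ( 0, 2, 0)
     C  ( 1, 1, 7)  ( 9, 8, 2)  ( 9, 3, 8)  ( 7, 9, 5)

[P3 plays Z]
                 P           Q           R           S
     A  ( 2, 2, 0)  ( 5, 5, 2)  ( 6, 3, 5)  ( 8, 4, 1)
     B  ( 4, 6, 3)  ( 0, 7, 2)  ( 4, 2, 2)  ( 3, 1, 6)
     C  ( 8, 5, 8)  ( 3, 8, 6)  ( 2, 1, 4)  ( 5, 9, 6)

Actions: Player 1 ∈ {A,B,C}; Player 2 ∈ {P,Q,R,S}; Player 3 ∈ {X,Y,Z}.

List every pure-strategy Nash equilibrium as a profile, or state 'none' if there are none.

PSNE = {(A,Q,Z), (B,Q,X)}

(A,P,X): not NE [P1→C gives 9>0; P2→R gives 4>1]
(A,P,Y): not NE [P3→X gives 5>4]
(A,P,Z): not NE [P1→C gives 8>2; P2→Q gives 5>2; P3→X gives 5>0]
(A,Q,X): not NE [P1→B gives 10>9; P2→R gives 4>1]
(A,Q,Y): not NE [P2→S gives 8>2; P3→Z gives 2>1]
(A,Q,Z): NE
(A,R,X): not NE [P3→Y gives 6>3]
(A,R,Y): not NE [P1→C gives 9>1; P2→S gives 8>0]
(A,R,Z): not NE [P2→Q gives 5>3; P3→Y gives 6>5]
(A,S,X): not NE [P1→C gives 9>3; P2→R gives 4>1; P3→Y gives 5>0]
(A,S,Y): not NE [P1→C gives 7>0]
(A,S,Z): not NE [P2→Q gives 5>4; P3→Y gives 5>1]
(B,P,X): not NE [P1→C gives 9>6; P2→Q gives 10>8]
(B,P,Y): not NE [P1→A gives 3>0; P2→R gives 9>2; P3→X gives 8>4]
(B,P,Z): not NE [P1→C gives 8>4; P2→Q gives 7>6; P3→X gives 8>3]
(B,Q,X): NE
(B,Q,Y): not NE [P1→C gives 9>0; P2→R gives 9>3; P3→X gives 10>9]
(B,Q,Z): not NE [P1→A gives 5>0; P3→X gives 10>2]
(B,R,X): not NE [P1→A gives 8>5; P2→Q gives 10>7; P3→Y gives 7>3]
(B,R,Y): not NE [P1→C gives 9>8]
(B,R,Z): not NE [P1→A gives 6>4; P2→Q gives 7>2; P3→Y gives 7>2]
(B,S,X): not NE [P1→C gives 9>7; P2→Q gives 10>1; P3→Z gives 6>4]
(B,S,Y): not NE [P1→C gives 7>0; P2→R gives 9>2; P3→Z gives 6>0]
(B,S,Z): not NE [P1→A gives 8>3; P2→Q gives 7>1]
(C,P,X): not NE [P2→Q gives 7>1]
(C,P,Y): not NE [P1→A gives 3>1; P2→S gives 9>1; P3→Z gives 8>7]
(C,P,Z): not NE [P2→S gives 9>5]
(C,Q,X): not NE [P1→B gives 10>8; P3→Z gives 6>4]
(C,Q,Y): not NE [P2→S gives 9>8; P3→Z gives 6>2]
(C,Q,Z): not NE [P1→A gives 5>3; P2→S gives 9>8]
(C,R,X): not NE [P1→A gives 8>3; P2→Q gives 7>6; P3→Y gives 8>5]
(C,R,Y): not NE [P2→S gives 9>3]
(C,R,Z): not NE [P1→A gives 6>2; P2→S gives 9>1; P3→Y gives 8>4]
(C,S,X): not NE [P2→Q gives 7>5]
(C,S,Y): not NE [P3→X gives 7>5]
(C,S,Z): not NE [P1→A gives 8>5; P3→X gives 7>6]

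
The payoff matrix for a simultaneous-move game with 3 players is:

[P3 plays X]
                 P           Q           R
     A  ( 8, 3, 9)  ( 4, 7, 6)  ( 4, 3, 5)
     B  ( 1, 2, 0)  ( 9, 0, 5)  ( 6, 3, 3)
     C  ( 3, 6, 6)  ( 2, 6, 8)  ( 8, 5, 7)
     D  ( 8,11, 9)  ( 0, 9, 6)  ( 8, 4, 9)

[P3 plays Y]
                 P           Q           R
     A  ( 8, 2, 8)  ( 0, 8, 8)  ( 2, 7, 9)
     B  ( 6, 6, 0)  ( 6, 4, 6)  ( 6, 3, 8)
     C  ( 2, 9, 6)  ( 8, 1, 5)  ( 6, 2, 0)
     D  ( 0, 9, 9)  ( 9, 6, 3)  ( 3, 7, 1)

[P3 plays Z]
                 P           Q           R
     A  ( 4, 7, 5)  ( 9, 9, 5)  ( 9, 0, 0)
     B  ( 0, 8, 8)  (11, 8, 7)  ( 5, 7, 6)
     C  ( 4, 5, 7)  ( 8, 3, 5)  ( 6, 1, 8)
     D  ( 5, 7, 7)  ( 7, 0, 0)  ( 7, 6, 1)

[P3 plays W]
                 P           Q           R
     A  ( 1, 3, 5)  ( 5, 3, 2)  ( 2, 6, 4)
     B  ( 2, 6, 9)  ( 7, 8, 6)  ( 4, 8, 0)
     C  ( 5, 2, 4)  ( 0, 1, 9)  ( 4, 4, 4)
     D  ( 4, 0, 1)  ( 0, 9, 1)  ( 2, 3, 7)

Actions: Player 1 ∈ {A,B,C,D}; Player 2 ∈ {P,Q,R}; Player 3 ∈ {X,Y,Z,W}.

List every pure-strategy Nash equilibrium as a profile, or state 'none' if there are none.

(A,P,X): not NE [P2→Q gives 7>3]
(A,P,Y): not NE [P2→Q gives 8>2; P3→X gives 9>8]
(A,P,Z): not NE [P1→D gives 5>4; P2→Q gives 9>7; P3→X gives 9>5]
(A,P,W): not NE [P1→C gives 5>1; P2→R gives 6>3; P3→X gives 9>5]
(A,Q,X): not NE [P1→B gives 9>4; P3→Y gives 8>6]
(A,Q,Y): not NE [P1→D gives 9>0]
(A,Q,Z): not NE [P1→B gives 11>9; P3→Y gives 8>5]
(A,Q,W): not NE [P1→B gives 7>5; P2→R gives 6>3; P3→Y gives 8>2]
(A,R,X): not NE [P1→D gives 8>4; P2→Q gives 7>3; P3→Y gives 9>5]
(A,R,Y): not NE [P1→C gives 6>2; P2→Q gives 8>7]
(A,R,Z): not NE [P2→Q gives 9>0; P3→Y gives 9>0]
(A,R,W): not NE [P1→C gives 4>2; P3→Y gives 9>4]
(B,P,X): not NE [P1→D gives 8>1; P2→R gives 3>2; P3→W gives 9>0]
(B,P,Y): not NE [P1→A gives 8>6; P3→W gives 9>0]
(B,P,Z): not NE [P1→D gives 5>0; P3→W gives 9>8]
(B,P,W): not NE [P1→C gives 5>2; P2→R gives 8>6]
(B,Q,X): not NE [P2→R gives 3>0; P3→Z gives 7>5]
(B,Q,Y): not NE [P1→D gives 9>6; P2→P gives 6>4; P3→Z gives 7>6]
(B,Q,Z): NE
(B,Q,W): not NE [P3→Z gives 7>6]
(B,R,X): not NE [P1→D gives 8>6; P3→Y gives 8>3]
(B,R,Y): not NE [P2→P gives 6>3]
(B,R,Z): not NE [P1→A gives 9>5; P2→Q gives 8>7; P3→Y gives 8>6]
(B,R,W): not NE [P3→Y gives 8>0]
(C,P,X): not NE [P1→D gives 8>3; P3→Z gives 7>6]
(C,P,Y): not NE [P1→A gives 8>2; P3→Z gives 7>6]
(C,P,Z): not NE [P1→D gives 5>4]
(C,P,W): not NE [P2→R gives 4>2; P3→Z gives 7>4]
(C,Q,X): not NE [P1→B gives 9>2; P3→W gives 9>8]
(C,Q,Y): not NE [P1→D gives 9>8; P2→P gives 9>1; P3→W gives 9>5]
(C,Q,Z): not NE [P1→B gives 11>8; P2→P gives 5>3; P3→W gives 9>5]
(C,Q,W): not NE [P1→B gives 7>0; P2→R gives 4>1]
(C,R,X): not NE [P2→Q gives 6>5; P3→Z gives 8>7]
(C,R,Y): not NE [P2→P gives 9>2; P3→Z gives 8>0]
(C,R,Z): not NE [P1→A gives 9>6; P2→P gives 5>1]
(C,R,W): not NE [P3→Z gives 8>4]
(D,P,X): NE
(D,P,Y): not NE [P1→A gives 8>0]
(D,P,Z): not NE [P3→Y gives 9>7]
(D,P,W): not NE [P1→C gives 5>4; P2→Q gives 9>0; P3→Y gives 9>1]
(D,Q,X): not NE [P1→B gives 9>0; P2→P gives 11>9]
(D,Q,Y): not NE [P2→P gives 9>6; P3→X gives 6>3]
(D,Q,Z): not NE [P1→B gives 11>7; P2→P gives 7>0; P3→X gives 6>0]
(D,Q,W): not NE [P1→B gives 7>0; P3→X gives 6>1]
(D,R,X): not NE [P2→P gives 11>4]
(D,R,Y): not NE [P1→C gives 6>3; P2→P gives 9>7; P3→X gives 9>1]
(D,R,Z): not NE [P1→A gives 9>7; P2→P gives 7>6; P3→X gives 9>1]
(D,R,W): not NE [P1→C gives 4>2; P2→Q gives 9>3; P3→X gives 9>7]

PSNE = {(B,Q,Z), (D,P,X)}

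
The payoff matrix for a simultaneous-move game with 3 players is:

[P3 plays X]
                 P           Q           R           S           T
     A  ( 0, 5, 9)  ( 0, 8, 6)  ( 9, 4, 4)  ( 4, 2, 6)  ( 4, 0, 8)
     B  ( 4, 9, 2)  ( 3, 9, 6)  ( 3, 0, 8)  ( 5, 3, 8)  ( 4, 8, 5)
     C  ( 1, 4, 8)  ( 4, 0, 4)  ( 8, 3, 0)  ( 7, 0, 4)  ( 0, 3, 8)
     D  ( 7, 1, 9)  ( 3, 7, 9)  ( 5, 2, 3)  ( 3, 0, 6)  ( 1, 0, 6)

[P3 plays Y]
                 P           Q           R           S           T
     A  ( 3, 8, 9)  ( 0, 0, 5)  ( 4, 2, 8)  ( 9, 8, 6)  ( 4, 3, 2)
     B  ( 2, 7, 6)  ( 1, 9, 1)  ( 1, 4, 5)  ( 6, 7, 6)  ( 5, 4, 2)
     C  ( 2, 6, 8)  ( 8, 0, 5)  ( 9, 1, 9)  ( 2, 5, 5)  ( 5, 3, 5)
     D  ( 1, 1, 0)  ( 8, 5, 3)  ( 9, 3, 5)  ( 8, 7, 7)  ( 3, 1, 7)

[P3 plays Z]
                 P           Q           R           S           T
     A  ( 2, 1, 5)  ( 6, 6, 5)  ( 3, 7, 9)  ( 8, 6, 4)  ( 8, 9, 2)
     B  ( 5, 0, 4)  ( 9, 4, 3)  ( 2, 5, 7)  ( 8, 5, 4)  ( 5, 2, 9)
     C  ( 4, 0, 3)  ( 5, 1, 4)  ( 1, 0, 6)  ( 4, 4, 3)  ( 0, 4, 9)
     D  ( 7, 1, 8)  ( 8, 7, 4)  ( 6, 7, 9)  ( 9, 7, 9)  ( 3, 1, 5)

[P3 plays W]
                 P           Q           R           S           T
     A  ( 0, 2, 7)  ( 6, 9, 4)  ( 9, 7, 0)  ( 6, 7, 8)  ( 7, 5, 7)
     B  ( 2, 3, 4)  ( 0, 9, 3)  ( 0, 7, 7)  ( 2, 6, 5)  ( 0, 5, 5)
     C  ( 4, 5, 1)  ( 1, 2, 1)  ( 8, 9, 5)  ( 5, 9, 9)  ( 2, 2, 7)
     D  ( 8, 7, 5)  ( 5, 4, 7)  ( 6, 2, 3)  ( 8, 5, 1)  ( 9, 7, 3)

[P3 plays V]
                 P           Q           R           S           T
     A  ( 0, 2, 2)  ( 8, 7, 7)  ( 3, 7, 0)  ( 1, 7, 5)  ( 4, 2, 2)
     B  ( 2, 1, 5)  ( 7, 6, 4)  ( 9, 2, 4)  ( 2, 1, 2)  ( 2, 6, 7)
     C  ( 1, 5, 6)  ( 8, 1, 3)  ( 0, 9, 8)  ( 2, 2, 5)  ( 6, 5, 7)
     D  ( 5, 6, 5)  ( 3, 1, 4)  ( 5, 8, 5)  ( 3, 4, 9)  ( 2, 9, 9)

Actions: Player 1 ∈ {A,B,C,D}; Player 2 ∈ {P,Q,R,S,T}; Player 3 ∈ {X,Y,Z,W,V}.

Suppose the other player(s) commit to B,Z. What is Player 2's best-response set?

u_2(P vs B,Z) = 0
u_2(Q vs B,Z) = 4
u_2(R vs B,Z) = 5
u_2(S vs B,Z) = 5
u_2(T vs B,Z) = 2
max payoff 5 at {R,S}

P2 best: {R,S}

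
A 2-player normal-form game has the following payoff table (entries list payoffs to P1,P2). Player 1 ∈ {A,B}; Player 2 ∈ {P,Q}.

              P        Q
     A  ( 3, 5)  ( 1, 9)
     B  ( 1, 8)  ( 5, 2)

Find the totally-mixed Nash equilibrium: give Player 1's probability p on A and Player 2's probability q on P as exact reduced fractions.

p=3/5, q=2/3

P1 indiff ⇒ q·3+(1-q)·1 = q·1+(1-q)·5 ⇒ q(2) = (1-q)(4) ⇒ q = 2/3
P2 indiff ⇒ p·5+(1-p)·8 = p·9+(1-p)·2 ⇒ p(-4) = (1-p)(-6) ⇒ p = 3/5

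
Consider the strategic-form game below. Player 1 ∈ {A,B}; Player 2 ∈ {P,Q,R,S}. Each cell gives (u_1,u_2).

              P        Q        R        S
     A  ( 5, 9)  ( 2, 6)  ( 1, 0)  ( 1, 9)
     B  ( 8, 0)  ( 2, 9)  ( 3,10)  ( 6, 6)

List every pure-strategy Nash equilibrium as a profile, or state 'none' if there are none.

Nash profiles: (B,R)

(A,P): not NE [P1→B gives 8>5]
(A,Q): not NE [P2→S gives 9>6]
(A,R): not NE [P1→B gives 3>1; P2→S gives 9>0]
(A,S): not NE [P1→B gives 6>1]
(B,P): not NE [P2→R gives 10>0]
(B,Q): not NE [P2→R gives 10>9]
(B,R): NE
(B,S): not NE [P2→R gives 10>6]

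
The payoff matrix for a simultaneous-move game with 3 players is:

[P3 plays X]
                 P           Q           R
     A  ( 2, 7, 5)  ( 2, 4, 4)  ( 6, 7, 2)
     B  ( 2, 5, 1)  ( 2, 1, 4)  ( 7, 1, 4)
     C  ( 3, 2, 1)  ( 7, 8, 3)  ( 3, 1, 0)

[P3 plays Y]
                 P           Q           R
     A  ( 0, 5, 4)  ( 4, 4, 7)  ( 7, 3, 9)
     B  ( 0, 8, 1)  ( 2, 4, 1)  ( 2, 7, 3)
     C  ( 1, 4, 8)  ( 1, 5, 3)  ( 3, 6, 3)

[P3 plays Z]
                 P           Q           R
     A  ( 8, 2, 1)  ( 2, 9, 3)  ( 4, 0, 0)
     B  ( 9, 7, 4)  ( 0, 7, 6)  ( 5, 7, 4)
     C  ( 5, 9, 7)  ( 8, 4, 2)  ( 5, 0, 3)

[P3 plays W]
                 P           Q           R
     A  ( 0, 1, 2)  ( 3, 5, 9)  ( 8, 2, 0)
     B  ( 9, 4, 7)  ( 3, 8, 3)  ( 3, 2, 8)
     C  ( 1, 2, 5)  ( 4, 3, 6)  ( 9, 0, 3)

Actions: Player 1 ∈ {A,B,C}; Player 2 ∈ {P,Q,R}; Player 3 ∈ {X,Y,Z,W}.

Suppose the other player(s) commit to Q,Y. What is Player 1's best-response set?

P1 best: {A}

u_1(A vs Q,Y) = 4
u_1(B vs Q,Y) = 2
u_1(C vs Q,Y) = 1
max payoff 4 at {A}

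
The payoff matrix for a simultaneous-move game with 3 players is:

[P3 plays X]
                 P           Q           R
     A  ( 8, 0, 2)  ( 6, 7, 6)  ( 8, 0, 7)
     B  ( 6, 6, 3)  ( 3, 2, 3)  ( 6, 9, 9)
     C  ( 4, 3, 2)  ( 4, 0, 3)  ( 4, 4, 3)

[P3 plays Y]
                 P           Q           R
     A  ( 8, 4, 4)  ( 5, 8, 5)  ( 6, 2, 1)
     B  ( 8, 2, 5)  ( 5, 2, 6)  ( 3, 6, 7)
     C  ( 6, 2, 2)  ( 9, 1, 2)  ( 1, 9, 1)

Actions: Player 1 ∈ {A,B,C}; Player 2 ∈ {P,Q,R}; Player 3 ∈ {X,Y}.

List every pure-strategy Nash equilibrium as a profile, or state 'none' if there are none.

(A,P,X): not NE [P2→Q gives 7>0; P3→Y gives 4>2]
(A,P,Y): not NE [P2→Q gives 8>4]
(A,Q,X): NE
(A,Q,Y): not NE [P1→C gives 9>5; P3→X gives 6>5]
(A,R,X): not NE [P2→Q gives 7>0]
(A,R,Y): not NE [P2→Q gives 8>2; P3→X gives 7>1]
(B,P,X): not NE [P1→A gives 8>6; P2→R gives 9>6; P3→Y gives 5>3]
(B,P,Y): not NE [P2→R gives 6>2]
(B,Q,X): not NE [P1→A gives 6>3; P2→R gives 9>2; P3→Y gives 6>3]
(B,Q,Y): not NE [P1→C gives 9>5; P2→R gives 6>2]
(B,R,X): not NE [P1→A gives 8>6]
(B,R,Y): not NE [P1→A gives 6>3; P3→X gives 9>7]
(C,P,X): not NE [P1→A gives 8>4; P2→R gives 4>3]
(C,P,Y): not NE [P1→B gives 8>6; P2→R gives 9>2]
(C,Q,X): not NE [P1→A gives 6>4; P2→R gives 4>0]
(C,Q,Y): not NE [P2→R gives 9>1; P3→X gives 3>2]
(C,R,X): not NE [P1→A gives 8>4]
(C,R,Y): not NE [P1→A gives 6>1; P3→X gives 3>1]

Nash profiles: (A,Q,X)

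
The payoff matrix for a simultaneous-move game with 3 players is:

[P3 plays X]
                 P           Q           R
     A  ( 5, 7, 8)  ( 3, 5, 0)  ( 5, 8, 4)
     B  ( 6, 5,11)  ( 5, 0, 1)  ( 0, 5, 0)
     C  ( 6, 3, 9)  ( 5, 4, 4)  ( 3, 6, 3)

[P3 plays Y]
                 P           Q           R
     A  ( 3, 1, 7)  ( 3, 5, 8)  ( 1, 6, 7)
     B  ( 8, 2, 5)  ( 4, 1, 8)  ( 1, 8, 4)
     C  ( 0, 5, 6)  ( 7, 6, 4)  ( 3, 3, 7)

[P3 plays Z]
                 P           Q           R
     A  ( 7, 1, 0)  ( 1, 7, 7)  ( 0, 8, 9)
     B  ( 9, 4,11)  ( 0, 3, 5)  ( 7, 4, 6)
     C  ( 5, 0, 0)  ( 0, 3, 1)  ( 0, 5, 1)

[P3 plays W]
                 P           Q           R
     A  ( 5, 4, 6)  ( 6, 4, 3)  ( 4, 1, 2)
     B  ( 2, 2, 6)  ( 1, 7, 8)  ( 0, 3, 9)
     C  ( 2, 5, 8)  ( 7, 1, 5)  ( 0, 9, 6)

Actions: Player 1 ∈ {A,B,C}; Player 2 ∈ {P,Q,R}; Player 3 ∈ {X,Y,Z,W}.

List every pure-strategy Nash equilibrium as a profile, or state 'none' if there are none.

(A,P,X): not NE [P1→C gives 6>5; P2→R gives 8>7]
(A,P,Y): not NE [P1→B gives 8>3; P2→R gives 6>1; P3→X gives 8>7]
(A,P,Z): not NE [P1→B gives 9>7; P2→R gives 8>1; P3→X gives 8>0]
(A,P,W): not NE [P3→X gives 8>6]
(A,Q,X): not NE [P1→C gives 5>3; P2→R gives 8>5; P3→Y gives 8>0]
(A,Q,Y): not NE [P1→C gives 7>3; P2→R gives 6>5]
(A,Q,Z): not NE [P2→R gives 8>7; P3→Y gives 8>7]
(A,Q,W): not NE [P1→C gives 7>6; P3→Y gives 8>3]
(A,R,X): not NE [P3→Z gives 9>4]
(A,R,Y): not NE [P1→C gives 3>1; P3→Z gives 9>7]
(A,R,Z): not NE [P1→B gives 7>0]
(A,R,W): not NE [P2→Q gives 4>1; P3→Z gives 9>2]
(B,P,X): NE
(B,P,Y): not NE [P2→R gives 8>2; P3→Z gives 11>5]
(B,P,Z): NE
(B,P,W): not NE [P1→A gives 5>2; P2→Q gives 7>2; P3→Z gives 11>6]
(B,Q,X): not NE [P2→R gives 5>0; P3→W gives 8>1]
(B,Q,Y): not NE [P1→C gives 7>4; P2→R gives 8>1]
(B,Q,Z): not NE [P1→A gives 1>0; P2→R gives 4>3; P3→W gives 8>5]
(B,Q,W): not NE [P1→C gives 7>1]
(B,R,X): not NE [P1→A gives 5>0; P3→W gives 9>0]
(B,R,Y): not NE [P1→C gives 3>1; P3→W gives 9>4]
(B,R,Z): not NE [P3→W gives 9>6]
(B,R,W): not NE [P1→A gives 4>0; P2→Q gives 7>3]
(C,P,X): not NE [P2→R gives 6>3]
(C,P,Y): not NE [P1→B gives 8>0; P2→Q gives 6>5; P3→X gives 9>6]
(C,P,Z): not NE [P1→B gives 9>5; P2→R gives 5>0; P3→X gives 9>0]
(C,P,W): not NE [P1→A gives 5>2; P2→R gives 9>5; P3→X gives 9>8]
(C,Q,X): not NE [P2→R gives 6>4; P3→W gives 5>4]
(C,Q,Y): not NE [P3→W gives 5>4]
(C,Q,Z): not NE [P1→A gives 1>0; P2→R gives 5>3; P3→W gives 5>1]
(C,Q,W): not NE [P2→R gives 9>1]
(C,R,X): not NE [P1→A gives 5>3; P3→Y gives 7>3]
(C,R,Y): not NE [P2→Q gives 6>3]
(C,R,Z): not NE [P1→B gives 7>0; P3→Y gives 7>1]
(C,R,W): not NE [P1→A gives 4>0; P3→Y gives 7>6]

NE set: (B,P,X), (B,P,Z)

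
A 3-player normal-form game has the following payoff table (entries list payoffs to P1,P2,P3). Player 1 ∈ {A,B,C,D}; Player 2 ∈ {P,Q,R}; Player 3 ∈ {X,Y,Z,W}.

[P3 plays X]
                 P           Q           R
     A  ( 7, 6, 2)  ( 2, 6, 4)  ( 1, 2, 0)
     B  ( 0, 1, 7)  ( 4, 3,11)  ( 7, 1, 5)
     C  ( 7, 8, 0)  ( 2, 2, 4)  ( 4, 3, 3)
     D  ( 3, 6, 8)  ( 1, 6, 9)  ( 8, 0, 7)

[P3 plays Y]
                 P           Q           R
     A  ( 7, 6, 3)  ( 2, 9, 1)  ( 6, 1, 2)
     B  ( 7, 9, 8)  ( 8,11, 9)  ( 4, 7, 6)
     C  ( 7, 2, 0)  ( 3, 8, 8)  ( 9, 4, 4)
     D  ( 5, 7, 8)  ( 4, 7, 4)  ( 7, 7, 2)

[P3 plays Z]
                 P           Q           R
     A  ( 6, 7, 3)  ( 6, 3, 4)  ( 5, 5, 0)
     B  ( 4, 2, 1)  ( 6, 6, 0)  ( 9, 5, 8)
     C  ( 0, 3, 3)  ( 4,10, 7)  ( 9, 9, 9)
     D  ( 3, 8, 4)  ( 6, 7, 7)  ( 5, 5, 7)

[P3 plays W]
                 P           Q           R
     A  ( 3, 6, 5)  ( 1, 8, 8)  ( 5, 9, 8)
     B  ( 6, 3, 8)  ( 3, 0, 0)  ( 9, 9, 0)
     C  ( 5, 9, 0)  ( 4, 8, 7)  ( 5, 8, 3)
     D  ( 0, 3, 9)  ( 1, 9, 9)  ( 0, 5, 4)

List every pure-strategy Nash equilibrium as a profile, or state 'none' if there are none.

(A,P,X): not NE [P3→W gives 5>2]
(A,P,Y): not NE [P2→Q gives 9>6; P3→W gives 5>3]
(A,P,Z): not NE [P3→W gives 5>3]
(A,P,W): not NE [P1→B gives 6>3; P2→R gives 9>6]
(A,Q,X): not NE [P1→B gives 4>2; P3→W gives 8>4]
(A,Q,Y): not NE [P1→B gives 8>2; P3→W gives 8>1]
(A,Q,Z): not NE [P2→P gives 7>3; P3→W gives 8>4]
(A,Q,W): not NE [P1→C gives 4>1; P2→R gives 9>8]
(A,R,X): not NE [P1→D gives 8>1; P2→Q gives 6>2; P3→W gives 8>0]
(A,R,Y): not NE [P1→C gives 9>6; P2→Q gives 9>1; P3→W gives 8>2]
(A,R,Z): not NE [P1→C gives 9>5; P2→P gives 7>5; P3→W gives 8>0]
(A,R,W): not NE [P1→B gives 9>5]
(B,P,X): not NE [P1→C gives 7>0; P2→Q gives 3>1; P3→W gives 8>7]
(B,P,Y): not NE [P2→Q gives 11>9]
(B,P,Z): not NE [P1→A gives 6>4; P2→Q gives 6>2; P3→W gives 8>1]
(B,P,W): not NE [P2→R gives 9>3]
(B,Q,X): NE
(B,Q,Y): not NE [P3→X gives 11>9]
(B,Q,Z): not NE [P3→X gives 11>0]
(B,Q,W): not NE [P1→C gives 4>3; P2→R gives 9>0; P3→X gives 11>0]
(B,R,X): not NE [P1→D gives 8>7; P2→Q gives 3>1; P3→Z gives 8>5]
(B,R,Y): not NE [P1→C gives 9>4; P2→Q gives 11>7; P3→Z gives 8>6]
(B,R,Z): not NE [P2→Q gives 6>5]
(B,R,W): not NE [P3→Z gives 8>0]
(C,P,X): not NE [P3→Z gives 3>0]
(C,P,Y): not NE [P2→Q gives 8>2; P3→Z gives 3>0]
(C,P,Z): not NE [P1→A gives 6>0; P2→Q gives 10>3]
(C,P,W): not NE [P1→B gives 6>5; P3→Z gives 3>0]
(C,Q,X): not NE [P1→B gives 4>2; P2→P gives 8>2; P3→Y gives 8>4]
(C,Q,Y): not NE [P1→B gives 8>3]
(C,Q,Z): not NE [P1→D gives 6>4; P3→Y gives 8>7]
(C,Q,W): not NE [P2→P gives 9>8; P3→Y gives 8>7]
(C,R,X): not NE [P1→D gives 8>4; P2→P gives 8>3; P3→Z gives 9>3]
(C,R,Y): not NE [P2→Q gives 8>4; P3→Z gives 9>4]
(C,R,Z): not NE [P2→Q gives 10>9]
(C,R,W): not NE [P1→B gives 9>5; P2→P gives 9>8; P3→Z gives 9>3]
(D,P,X): not NE [P1→C gives 7>3; P3→W gives 9>8]
(D,P,Y): not NE [P1→C gives 7>5; P3→W gives 9>8]
(D,P,Z): not NE [P1→A gives 6>3; P3→W gives 9>4]
(D,P,W): not NE [P1→B gives 6>0; P2→Q gives 9>3]
(D,Q,X): not NE [P1→B gives 4>1]
(D,Q,Y): not NE [P1→B gives 8>4; P3→W gives 9>4]
(D,Q,Z): not NE [P2→P gives 8>7; P3→W gives 9>7]
(D,Q,W): not NE [P1→C gives 4>1]
(D,R,X): not NE [P2→Q gives 6>0]
(D,R,Y): not NE [P1→C gives 9>7; P3→Z gives 7>2]
(D,R,Z): not NE [P1→C gives 9>5; P2→P gives 8>5]
(D,R,W): not NE [P1→B gives 9>0; P2→Q gives 9>5; P3→Z gives 7>4]

Nash profiles: (B,Q,X)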